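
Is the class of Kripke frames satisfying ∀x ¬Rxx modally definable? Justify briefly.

Any modally definable frame class is closed under surjective bounded morphisms.
The 5-cycle (worlds w0,w1,w2,w3,w4 with w0→w1→w2→w3→w4→w0) is irreflexive, and the map sending every world to a single reflexive point • is a surjective bounded morphism (forth: every edge maps to (•,•); back: every world has a successor). So any modal formula valid on the 5-cycle is also valid on the reflexive point, which is not irreflexive.
So no modal formula (or set of formulas) defines exactly the irreflexive frames.

Not definable by any modal formula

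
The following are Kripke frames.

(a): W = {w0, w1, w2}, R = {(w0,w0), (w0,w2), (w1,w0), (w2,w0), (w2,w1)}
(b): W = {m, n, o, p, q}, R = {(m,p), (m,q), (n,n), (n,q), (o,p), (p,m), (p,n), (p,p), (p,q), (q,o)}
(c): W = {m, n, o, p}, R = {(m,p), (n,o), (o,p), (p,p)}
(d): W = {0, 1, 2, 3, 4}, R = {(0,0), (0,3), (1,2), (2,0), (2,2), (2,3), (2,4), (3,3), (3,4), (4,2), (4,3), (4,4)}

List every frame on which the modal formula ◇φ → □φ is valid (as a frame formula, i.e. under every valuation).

This is the axiom for partial functionality; its first-order frame correspondent is ∀x ∀y ∀z (Rxy ∧ Rxz → y = z).
(a): fails — w0 sees both w0 and w2.
(b): fails — m sees both p and q.
(c): holds.
(d): fails — 0 sees both 0 and 3.
Valid on: (c).

(c)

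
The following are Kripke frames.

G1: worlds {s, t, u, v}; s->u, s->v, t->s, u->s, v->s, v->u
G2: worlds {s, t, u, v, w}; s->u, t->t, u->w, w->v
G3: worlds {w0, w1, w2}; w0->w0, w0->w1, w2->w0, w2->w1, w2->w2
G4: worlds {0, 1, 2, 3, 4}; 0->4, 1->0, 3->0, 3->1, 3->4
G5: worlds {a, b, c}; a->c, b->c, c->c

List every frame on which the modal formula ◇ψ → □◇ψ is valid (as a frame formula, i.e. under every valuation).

G5

Frame correspondent (Sahlqvist): ∀x ∀y ∀z (Rxy ∧ Rxz → Ryz) — i.e. the Euclidean property.
G1: fails — Rsv and Rsv but not Rvv.
G2: fails — Rsu and Rsu but not Ruu.
G3: fails — Rw0w1 and Rw0w1 but not Rw1w1.
G4: fails — R04 and R04 but not R44.
G5: holds.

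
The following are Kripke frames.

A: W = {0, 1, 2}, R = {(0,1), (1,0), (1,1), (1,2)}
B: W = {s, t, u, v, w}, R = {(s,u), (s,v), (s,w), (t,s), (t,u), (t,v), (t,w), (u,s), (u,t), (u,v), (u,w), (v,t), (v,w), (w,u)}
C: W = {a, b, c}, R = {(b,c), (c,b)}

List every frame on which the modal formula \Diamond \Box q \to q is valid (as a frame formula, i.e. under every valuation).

C

Frame correspondent (Sahlqvist): \forall x \forall y (Rxy \to Ryx) — i.e. symmetry.
A: fails — R12 but not R21.
B: fails — Ruv but not Rvu.
C: ✓.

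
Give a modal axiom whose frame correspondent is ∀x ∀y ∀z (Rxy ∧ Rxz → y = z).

The condition is partial functionality. The CD schema ◇s → □s defines it.
Suppose ◇s→□s is valid. Take Rxy, Rxz and set V(s)={y}. Then ◇s at x, so □s at x, so s at z, i.e. z=y.

◇s → □s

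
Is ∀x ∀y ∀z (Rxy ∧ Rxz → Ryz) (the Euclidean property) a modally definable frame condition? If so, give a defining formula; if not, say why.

The condition is the Euclidean property. A defining modal formula is ◇q → □◇q.

Definable; ◇q → □◇q defines it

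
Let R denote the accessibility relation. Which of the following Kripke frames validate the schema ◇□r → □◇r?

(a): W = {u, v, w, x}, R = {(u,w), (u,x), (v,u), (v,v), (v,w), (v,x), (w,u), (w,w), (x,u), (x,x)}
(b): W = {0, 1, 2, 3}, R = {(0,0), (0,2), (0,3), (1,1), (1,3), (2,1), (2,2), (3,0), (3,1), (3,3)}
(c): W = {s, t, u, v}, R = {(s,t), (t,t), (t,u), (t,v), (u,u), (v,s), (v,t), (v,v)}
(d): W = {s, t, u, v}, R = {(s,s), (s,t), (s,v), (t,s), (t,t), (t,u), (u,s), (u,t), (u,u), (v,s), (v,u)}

This is the axiom for convergence; its first-order frame correspondent is ∀x ∀y ∀z (Rxy ∧ Rxz → ∃w (Ryw ∧ Rzw)).
(a): holds.
(b): holds.
(c): fails — Rtv and Rtu but v and u have no common successor.
(d): holds.

(a), (b), (d)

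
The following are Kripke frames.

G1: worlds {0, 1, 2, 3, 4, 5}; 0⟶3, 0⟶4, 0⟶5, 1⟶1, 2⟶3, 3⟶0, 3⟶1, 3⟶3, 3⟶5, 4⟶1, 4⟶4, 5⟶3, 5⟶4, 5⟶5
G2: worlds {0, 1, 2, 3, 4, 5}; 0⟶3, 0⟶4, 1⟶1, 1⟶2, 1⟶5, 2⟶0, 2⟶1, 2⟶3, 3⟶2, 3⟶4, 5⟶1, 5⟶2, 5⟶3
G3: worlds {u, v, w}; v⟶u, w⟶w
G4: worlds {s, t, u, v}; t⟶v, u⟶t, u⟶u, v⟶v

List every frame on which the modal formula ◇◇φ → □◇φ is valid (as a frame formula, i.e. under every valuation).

G3

The schema corresponds to a generalized confluence (Geach) condition: ∀x ∀y ∀z ((xR²y ∧ xRz) → ∃w (y = w ∧ zRw)).
G1: fails — 0R²0, 0R4 but no w with 0=w and 4Rw.
G2: fails — 0R²2, 0R4 but no w with 2=w and 4Rw.
G3: holds.
G4: fails — uR²t, uRt but no w with t=w and tRw.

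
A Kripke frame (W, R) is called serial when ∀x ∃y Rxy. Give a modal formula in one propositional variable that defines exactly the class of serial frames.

□ψ → ◇ψ

This is seriality; the standard corresponding axiom is D: □ψ → ◇ψ.
Suppose □ψ→◇ψ is valid. At any x set V(ψ)=W. Then □ψ at x, so ◇ψ at x, so x has a successor.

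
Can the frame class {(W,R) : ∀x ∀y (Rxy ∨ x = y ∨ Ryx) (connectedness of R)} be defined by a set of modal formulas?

No — not modally definable

Modal frame validity is preserved under disjoint unions.
Take 2 disjoint single-world reflexive frames: each is trivially connected, but their disjoint union has 2 worlds with no edge between distinct components, so it is not connected.
So the class is not modally definable.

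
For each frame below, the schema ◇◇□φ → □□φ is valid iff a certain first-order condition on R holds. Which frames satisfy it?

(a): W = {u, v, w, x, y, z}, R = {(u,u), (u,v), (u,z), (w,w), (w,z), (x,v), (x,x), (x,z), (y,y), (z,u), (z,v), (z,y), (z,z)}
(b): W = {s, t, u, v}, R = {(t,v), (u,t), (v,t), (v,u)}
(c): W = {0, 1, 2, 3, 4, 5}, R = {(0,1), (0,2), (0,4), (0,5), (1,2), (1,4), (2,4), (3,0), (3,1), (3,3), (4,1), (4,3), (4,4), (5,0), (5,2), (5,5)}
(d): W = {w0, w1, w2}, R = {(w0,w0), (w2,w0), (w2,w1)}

(d)

The schema corresponds to a generalized confluence (Geach) condition: ∀x ∀y ∀z ((xR²y ∧ xR²z) → ∃w (yRw ∧ z = w)).
(a): fails — uR²u, uR²y but no t with uRt and y=t.
(b): fails — tR²t, tR²t but no w with tRw and t=w.
(c): fails — 0R²0, 0R²0 but no w with 0Rw and 0=w.
(d): holds.
Valid on: (d).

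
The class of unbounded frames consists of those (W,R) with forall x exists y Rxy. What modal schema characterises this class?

The condition is seriality. The D schema □p → ◇p defines it.

□p → ◇p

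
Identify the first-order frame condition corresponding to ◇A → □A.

Suppose ◇A→□A is valid. Take Rxy, Rxz and set V(A)={y}. Then ◇A at x, so □A at x, so A at z, i.e. z=y.

Partial functionality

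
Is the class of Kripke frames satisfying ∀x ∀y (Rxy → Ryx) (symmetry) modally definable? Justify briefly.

Definable; r → □◇r defines it

The condition is symmetry. A defining modal formula is r → □◇r.
Suppose r→□◇r is valid. Take Rxy and set V(r)={x}. Then r at x, so □◇r at x, so ◇r at y, so some z with Ryz has r; z=x, i.e. Ryx.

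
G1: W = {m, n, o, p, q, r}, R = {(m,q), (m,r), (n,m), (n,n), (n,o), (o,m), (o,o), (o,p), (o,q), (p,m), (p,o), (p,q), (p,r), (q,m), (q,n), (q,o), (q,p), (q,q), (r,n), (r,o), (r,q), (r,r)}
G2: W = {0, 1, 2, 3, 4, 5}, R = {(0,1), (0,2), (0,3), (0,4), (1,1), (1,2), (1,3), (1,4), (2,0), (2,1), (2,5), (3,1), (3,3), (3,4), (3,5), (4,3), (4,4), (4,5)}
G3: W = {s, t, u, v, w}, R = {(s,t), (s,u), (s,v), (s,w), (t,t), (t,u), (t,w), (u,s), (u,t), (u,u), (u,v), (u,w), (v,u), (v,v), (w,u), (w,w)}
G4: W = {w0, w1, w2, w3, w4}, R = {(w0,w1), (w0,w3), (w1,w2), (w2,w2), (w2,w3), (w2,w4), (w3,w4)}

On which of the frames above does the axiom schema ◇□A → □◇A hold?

G3

This is the axiom for convergence; its first-order frame correspondent is ∀x ∀y ∀z (Rxy ∧ Rxz → ∃w (Ryw ∧ Rzw)).
G1: fails — Rnm and Rnn but m and n have no common successor.
G2: fails — R20 and R25 but 0 and 5 have no common successor.
G3: condition met.
G4: fails — Rw0w1 and Rw0w3 but w1 and w3 have no common successor.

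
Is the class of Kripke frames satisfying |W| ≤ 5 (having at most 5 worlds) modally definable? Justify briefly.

Modal frame validity is preserved under disjoint unions.
Any modal formula valid on each of 6 disjoint one-world frames is valid on their disjoint union (validity is preserved under disjoint unions). Each one-world frame has |W|=1≤5, but the union has |W|=6.
Hence having at most 5 worlds is not modally definable.

No — not modally definable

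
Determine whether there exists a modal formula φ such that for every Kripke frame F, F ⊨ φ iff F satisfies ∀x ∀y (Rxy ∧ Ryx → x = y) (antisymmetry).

If a class were modally definable it would be closed under surjective bounded morphisms (Goldblatt–Thomason).
The 4-cycle (worlds a,b,c,d with a→b→c→d→a) is antisymmetric. Sending even-indexed worlds to • and odd-indexed worlds to ∘ is a surjective bounded morphism onto the two-world frame with •↔∘, which is not antisymmetric.
Hence antisymmetry is not modally definable.

No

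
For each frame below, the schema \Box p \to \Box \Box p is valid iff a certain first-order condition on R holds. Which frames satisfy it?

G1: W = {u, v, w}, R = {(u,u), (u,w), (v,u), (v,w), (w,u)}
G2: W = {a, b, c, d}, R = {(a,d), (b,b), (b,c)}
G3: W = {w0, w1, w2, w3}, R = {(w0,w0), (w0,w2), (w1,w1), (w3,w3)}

G2, G3

The schema corresponds to transitivity: \forall x \forall y \forall z (Rxy \wedge Ryz \to Rxz).
G1: fails — Rwu and Ruw but not Rww.
G2: ✓.
G3: ✓.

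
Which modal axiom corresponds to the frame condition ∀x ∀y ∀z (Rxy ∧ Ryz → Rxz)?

The condition is transitivity. The 4 schema □r → □□r defines it.
Suppose □r→□□r is valid. Take Rxy, Ryz and set V(r)={w : Rxw}. Then □r at x, so □□r at x, so □r at y, so r at z, i.e. Rxz.

□r → □□r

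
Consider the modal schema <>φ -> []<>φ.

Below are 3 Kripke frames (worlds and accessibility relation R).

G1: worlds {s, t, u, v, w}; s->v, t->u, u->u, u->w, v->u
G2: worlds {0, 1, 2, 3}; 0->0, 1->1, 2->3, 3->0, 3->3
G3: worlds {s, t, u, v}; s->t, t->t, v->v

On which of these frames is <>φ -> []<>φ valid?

Frame correspondent (Sahlqvist): forall x forall y forall z (Rxy & Rxz -> Ryz) — i.e. the Euclidean property.
G1: fails — Rsv and Rsv but not Rvv.
G2: fails — R30 and R33 but not R03.
G3: condition met.
Valid on: G3.

G3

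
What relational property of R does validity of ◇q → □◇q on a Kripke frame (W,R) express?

The Euclidean property

Suppose ◇q→□◇q is valid. Take Rxy, Rxz and set V(q)={y}. Then ◇q at x, so □◇q at x, so ◇q at z, so some w with Rzw has q; w=y, i.e. Rzy. By symmetry of the argument, Ryz.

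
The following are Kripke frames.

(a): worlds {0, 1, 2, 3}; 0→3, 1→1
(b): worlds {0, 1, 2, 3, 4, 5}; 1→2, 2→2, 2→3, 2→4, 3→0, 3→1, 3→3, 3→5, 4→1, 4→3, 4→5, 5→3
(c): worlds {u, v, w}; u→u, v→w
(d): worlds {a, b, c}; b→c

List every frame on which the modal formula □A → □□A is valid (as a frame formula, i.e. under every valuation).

(a), (c), (d)

This is the axiom for transitivity; its first-order frame correspondent is ∀x ∀y ∀z (Rxy ∧ Ryz → Rxz).
(a): ✓.
(b): fails — R31 and R12 but not R32.
(c): ✓.
(d): ✓.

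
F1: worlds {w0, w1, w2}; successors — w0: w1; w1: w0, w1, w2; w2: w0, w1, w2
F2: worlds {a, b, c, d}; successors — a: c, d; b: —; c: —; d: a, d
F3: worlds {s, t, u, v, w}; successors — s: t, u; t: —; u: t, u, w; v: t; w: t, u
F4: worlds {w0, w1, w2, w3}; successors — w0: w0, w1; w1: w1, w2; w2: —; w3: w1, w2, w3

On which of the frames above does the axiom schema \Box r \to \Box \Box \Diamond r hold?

F1

Frame correspondent (Sahlqvist): \forall x \forall z (x R^2 z \to \exists w (xRw \wedge zRw)) — i.e. a generalized confluence (Geach) condition.
F1: satisfies the condition.
F2: fails — dR²c but no w with dRw and cRw.
F3: fails — sR²t but no w* with sRw* and tRw*.
F4: fails — w0R²w2 but no w with w0Rw and w2Rw.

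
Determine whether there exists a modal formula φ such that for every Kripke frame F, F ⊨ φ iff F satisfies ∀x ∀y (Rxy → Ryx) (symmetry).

Yes — defined by r → □◇r

Yes: it is symmetry, defined by the B schema r → □◇r.
Suppose r→□◇r is valid. Take Rxy and set V(r)={x}. Then r at x, so □◇r at x, so ◇r at y, so some z with Ryz has r; z=x, i.e. Ryx.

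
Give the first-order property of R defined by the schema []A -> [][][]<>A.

This is a Sahlqvist (Geach-type) schema ◇^0□^1A → □^3◇^1A.
Minimal-valuation argument: fix x; take any y with xR^0y and any z with xR^3z. Set V(A) to the set of worlds R-reachable from y in exactly 1 step. Then □^1A holds at y, so the antecedent holds at x; validity forces ◇^1A at z, giving a w with zR^1w and yR^1w.
First-order correspondent: forall x forall z (x R^3 z -> exists w (xRw & zRw)).

forall x forall z (x R^3 z -> exists w (xRw & zRw))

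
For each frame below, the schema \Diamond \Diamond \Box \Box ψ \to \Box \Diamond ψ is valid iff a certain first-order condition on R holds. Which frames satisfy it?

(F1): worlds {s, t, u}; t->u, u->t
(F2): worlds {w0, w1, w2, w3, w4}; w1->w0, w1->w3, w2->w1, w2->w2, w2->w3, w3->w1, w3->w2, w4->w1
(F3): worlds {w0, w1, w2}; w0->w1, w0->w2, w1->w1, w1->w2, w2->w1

(F1), (F3)

Frame correspondent (Sahlqvist): \forall x \forall y \forall z ((x R^2 y \wedge xRz) \to \exists w (y R^2 w \wedge zRw)) — i.e. a generalized confluence (Geach) condition.
(F1): holds.
(F2): fails — w1R²w1, w1Rw0 but no w with w1R²w and w0Rw.
(F3): holds.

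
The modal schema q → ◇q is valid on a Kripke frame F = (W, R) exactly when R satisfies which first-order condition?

Reflexivity

Replacing q by ¬q and contraposing gives the equivalent schema □q → q.
Suppose □q→q is valid. At any x set V(q)={w : Rxw}. Then □q holds at x, so q holds at x, i.e. Rxx.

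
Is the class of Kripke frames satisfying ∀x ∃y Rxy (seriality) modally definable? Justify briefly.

Yes — defined by □q → ◇q

The condition is seriality. A defining modal formula is □q → ◇q.
Suppose □q→◇q is valid. At any x set V(q)=W. Then □q at x, so ◇q at x, so x has a successor.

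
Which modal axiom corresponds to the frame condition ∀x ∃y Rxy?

□p → ◇p

This is seriality; the standard corresponding axiom is D: □p → ◇p.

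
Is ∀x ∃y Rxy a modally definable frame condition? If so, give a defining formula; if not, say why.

Yes — defined by □p → ◇p

This is a Sahlqvist condition; the D axiom □p → ◇p defines it.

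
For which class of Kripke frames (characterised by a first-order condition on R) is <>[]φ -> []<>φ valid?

convergence

Suppose ◇□φ→□◇φ is valid. Take Rxy, Rxz and set V(φ)={w : Ryw}. Then □φ at y so ◇□φ at x, so □◇φ at x, so ◇φ at z, giving w with Rzw and Ryw.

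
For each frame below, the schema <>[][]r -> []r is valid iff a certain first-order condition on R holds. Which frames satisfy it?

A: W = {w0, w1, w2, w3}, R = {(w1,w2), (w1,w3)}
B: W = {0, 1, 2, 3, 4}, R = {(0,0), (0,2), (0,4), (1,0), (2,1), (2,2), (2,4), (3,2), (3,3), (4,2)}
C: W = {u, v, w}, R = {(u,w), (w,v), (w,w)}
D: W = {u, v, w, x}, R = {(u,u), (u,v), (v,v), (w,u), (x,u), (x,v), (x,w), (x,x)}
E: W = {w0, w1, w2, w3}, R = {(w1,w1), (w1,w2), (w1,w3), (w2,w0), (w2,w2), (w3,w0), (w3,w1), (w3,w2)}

none

The schema corresponds to a generalized confluence (Geach) condition: forall x forall y forall z ((xRy & xRz) -> exists w (y R^2 w & z = w)).
A: fails — w1Rw2, w1Rw2 but no w with w2R²w and w2=w.
B: fails — 0R4, 0R0 but no w with 4R²w and 0=w.
C: fails — wRv, wRv but no t with vR²t and v=t.
D: fails — uRv, uRu but no t with vR²t and u=t.
E: fails — w1Rw2, w1Rw1 but no w with w2R²w and w1=w.
Valid on no frame.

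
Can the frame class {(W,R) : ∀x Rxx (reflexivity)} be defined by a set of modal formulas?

Yes, by □p → p

This is a Sahlqvist condition; the T axiom □p → p defines it.
Suppose □p→p is valid. At any x set V(p)={w : Rxw}. Then □p holds at x, so p holds at x, i.e. Rxx.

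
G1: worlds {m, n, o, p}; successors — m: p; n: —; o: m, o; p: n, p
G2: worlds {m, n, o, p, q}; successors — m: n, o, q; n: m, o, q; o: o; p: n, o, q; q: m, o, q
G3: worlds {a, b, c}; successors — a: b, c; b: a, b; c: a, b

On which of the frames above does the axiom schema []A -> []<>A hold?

G2, G3

The schema corresponds to a generalized confluence (Geach) condition: forall x forall z (xRz -> exists w (xRw & zRw)).
G1: fails — oRm but no w with oRw and mRw.
G2: holds.
G3: holds.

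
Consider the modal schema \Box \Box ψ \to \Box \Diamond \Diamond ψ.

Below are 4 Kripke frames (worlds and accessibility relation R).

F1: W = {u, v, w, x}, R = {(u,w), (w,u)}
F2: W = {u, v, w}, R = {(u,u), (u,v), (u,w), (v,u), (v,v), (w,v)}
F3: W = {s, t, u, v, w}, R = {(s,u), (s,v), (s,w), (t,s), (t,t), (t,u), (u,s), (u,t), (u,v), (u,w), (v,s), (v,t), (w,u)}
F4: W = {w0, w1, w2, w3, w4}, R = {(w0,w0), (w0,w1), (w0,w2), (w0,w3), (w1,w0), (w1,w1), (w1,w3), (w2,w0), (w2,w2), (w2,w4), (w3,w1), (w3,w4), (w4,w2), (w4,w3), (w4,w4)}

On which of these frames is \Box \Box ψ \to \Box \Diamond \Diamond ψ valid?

The schema corresponds to a generalized confluence (Geach) condition: \forall x \forall z (xRz \to \exists w (x R^2 w \wedge z R^2 w)).
F1: fails — uRw but no t with uR²t and wR²t.
F2: holds.
F3: holds.
F4: holds.
Valid on: F2, F3, F4.

F2, F3, F4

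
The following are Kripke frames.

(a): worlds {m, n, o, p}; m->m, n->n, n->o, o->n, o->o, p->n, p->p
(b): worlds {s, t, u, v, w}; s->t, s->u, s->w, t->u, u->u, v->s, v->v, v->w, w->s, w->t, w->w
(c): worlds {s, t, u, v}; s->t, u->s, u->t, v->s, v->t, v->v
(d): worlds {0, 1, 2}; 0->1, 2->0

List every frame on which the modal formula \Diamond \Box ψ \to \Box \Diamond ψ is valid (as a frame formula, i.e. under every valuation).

(a)

Frame correspondent (Sahlqvist): \forall x \forall y \forall z (Rxy \wedge Rxz \to \exists w (Ryw \wedge Rzw)) — i.e. convergence.
(a): satisfies the condition.
(b): fails — Rsw and Rsu but w and u have no common successor.
(c): fails — Rst and Rst but t and t have no common successor.
(d): fails — R01 and R01 but 1 and 1 have no common successor.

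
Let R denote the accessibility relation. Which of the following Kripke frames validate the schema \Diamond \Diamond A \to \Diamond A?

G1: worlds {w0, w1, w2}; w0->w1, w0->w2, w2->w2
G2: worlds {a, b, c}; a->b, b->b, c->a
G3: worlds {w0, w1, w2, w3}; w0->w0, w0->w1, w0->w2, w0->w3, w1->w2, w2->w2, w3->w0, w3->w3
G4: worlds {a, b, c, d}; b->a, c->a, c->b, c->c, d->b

G1

The schema corresponds to transitivity: \forall x \forall y \forall z (Rxy \wedge Ryz \to Rxz).
G1: condition met.
G2: fails — Rca and Rab but not Rcb.
G3: fails — Rw3w0 and Rw0w1 but not Rw3w1.
G4: fails — Rdb and Rba but not Rda.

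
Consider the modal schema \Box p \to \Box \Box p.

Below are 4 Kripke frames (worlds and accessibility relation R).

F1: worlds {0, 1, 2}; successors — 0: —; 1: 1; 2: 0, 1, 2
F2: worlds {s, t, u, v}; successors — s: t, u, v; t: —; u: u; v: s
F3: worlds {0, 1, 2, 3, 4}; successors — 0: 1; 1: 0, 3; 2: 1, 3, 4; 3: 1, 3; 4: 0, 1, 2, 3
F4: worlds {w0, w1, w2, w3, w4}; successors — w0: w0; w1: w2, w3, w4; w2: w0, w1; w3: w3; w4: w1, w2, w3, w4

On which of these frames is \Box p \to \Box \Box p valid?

F1

The schema corresponds to transitivity: \forall x \forall y \forall z (Rxy \wedge Ryz \to Rxz).
F1: satisfies the condition.
F2: fails — Rvs and Rsv but not Rvv.
F3: fails — R10 and R01 but not R11.
F4: fails — Rw1w2 and Rw2w1 but not Rw1w1.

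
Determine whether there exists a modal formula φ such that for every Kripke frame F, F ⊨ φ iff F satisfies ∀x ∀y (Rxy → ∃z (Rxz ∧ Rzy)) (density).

Yes: it is density, defined by the C4 schema □□r → □r.

Definable; □□r → □r defines it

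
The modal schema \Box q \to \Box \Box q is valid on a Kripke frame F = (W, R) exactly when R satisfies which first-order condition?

transitivity

Suppose □q→□□q is valid. Take Rxy, Ryz and set V(q)={w : Rxw}. Then □q at x, so □□q at x, so □q at y, so q at z, i.e. Rxz.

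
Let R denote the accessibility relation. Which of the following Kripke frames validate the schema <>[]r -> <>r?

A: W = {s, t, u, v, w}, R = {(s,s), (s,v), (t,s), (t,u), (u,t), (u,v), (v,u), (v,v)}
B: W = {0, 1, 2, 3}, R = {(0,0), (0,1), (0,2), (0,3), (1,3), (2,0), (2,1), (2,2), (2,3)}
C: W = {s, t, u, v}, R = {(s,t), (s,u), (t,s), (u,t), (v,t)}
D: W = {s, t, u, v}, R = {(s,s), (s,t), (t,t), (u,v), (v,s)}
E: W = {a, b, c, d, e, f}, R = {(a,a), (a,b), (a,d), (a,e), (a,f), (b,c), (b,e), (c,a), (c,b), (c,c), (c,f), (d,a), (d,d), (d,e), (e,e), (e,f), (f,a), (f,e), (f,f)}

This is the axiom for a generalized confluence (Geach) condition; its first-order frame correspondent is forall x forall y (xRy -> exists w (yRw & xRw)).
A: fails — tRu but no w* with uRw* and tRw*.
B: fails — 0R3 but no w with 3Rw and 0Rw.
C: fails — sRt but no w with tRw and sRw.
D: fails — uRv but no w with vRw and uRw.
E: condition met.

E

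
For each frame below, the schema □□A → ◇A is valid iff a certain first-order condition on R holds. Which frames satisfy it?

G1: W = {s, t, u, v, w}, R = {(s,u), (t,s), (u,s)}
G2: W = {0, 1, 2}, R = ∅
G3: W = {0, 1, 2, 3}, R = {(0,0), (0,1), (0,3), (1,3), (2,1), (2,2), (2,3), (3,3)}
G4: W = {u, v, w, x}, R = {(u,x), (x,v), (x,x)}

G3

Frame correspondent (Sahlqvist): ∀x ∃w (xR²w ∧ xRw) — i.e. a generalized confluence (Geach) condition.
G1: fails — at s but no w* with sR²w* and sRw*.
G2: fails — at 0 but no w with 0R²w and 0Rw.
G3: condition met.
G4: fails — at v but no t with vR²t and vRt.
Valid on: G3.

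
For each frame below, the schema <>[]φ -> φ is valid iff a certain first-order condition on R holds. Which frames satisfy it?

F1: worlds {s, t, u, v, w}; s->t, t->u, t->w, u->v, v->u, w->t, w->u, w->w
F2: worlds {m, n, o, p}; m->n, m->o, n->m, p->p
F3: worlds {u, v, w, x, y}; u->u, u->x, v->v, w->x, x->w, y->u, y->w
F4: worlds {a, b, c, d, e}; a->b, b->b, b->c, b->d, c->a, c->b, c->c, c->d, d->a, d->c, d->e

Frame correspondent (Sahlqvist): forall x forall y (Rxy -> Ryx) — i.e. symmetry.
F1: fails — Rwu but not Ruw.
F2: fails — Rmo but not Rom.
F3: fails — Rux but not Rxu.
F4: fails — Rab but not Rba.

none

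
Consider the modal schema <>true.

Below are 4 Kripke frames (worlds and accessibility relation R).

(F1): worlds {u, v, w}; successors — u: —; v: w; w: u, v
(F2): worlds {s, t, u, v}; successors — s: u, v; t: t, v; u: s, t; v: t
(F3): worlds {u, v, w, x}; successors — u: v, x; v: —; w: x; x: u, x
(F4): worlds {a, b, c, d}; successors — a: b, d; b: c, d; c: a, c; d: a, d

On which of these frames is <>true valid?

Frame correspondent (Sahlqvist): forall x exists y Rxy — i.e. seriality.
(F1): fails — world u has no successor.
(F2): satisfies the condition.
(F3): fails — world v has no successor.
(F4): satisfies the condition.

(F2), (F4)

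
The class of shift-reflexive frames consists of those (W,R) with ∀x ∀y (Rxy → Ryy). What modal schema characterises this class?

This is shift-reflexivity; the standard corresponding axiom is T□: □(□ψ → ψ).
Suppose □(□ψ→ψ) is valid. Take Rxy and set V(ψ)={w : Ryw}. Then at y, □ψ holds; since □(□ψ→ψ) at x, □ψ→ψ at y, so ψ at y, i.e. Ryy.

□(□ψ → ψ)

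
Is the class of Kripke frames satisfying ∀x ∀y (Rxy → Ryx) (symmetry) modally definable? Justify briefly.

Yes — defined by r → □◇r

Yes: it is symmetry, defined by the B schema r → □◇r.
Suppose r→□◇r is valid. Take Rxy and set V(r)={x}. Then r at x, so □◇r at x, so ◇r at y, so some z with Ryz has r; z=x, i.e. Ryx.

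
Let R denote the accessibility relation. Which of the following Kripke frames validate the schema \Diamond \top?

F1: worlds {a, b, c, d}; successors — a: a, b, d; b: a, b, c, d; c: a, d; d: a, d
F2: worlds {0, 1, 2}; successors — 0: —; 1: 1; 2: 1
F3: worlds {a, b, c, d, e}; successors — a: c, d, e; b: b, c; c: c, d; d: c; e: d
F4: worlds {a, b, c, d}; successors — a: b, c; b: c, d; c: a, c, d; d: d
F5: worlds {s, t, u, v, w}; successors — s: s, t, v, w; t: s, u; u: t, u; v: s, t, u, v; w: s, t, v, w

F1, F3, F4, F5

The schema corresponds to seriality: \forall x \exists y Rxy.
F1: holds.
F2: fails — world 0 has no successor.
F3: holds.
F4: holds.
F5: holds.
Valid on: F1, F3, F4, F5.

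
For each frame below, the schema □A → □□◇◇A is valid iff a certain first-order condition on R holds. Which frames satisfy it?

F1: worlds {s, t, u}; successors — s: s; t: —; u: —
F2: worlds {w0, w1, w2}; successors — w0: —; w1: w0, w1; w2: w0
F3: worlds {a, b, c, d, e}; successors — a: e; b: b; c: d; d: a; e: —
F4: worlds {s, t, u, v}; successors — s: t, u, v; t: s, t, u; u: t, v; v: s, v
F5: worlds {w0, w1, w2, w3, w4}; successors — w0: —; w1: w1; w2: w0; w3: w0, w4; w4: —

F1, F4, F5

This is the axiom for a generalized confluence (Geach) condition; its first-order frame correspondent is ∀x ∀z (xR²z → ∃w (xRw ∧ zR²w)).
F1: satisfies the condition.
F2: fails — w1R²w0 but no w with w1Rw and w0R²w.
F3: fails — cR²a but no w with cRw and aR²w.
F4: satisfies the condition.
F5: satisfies the condition.
Valid on: F1, F4, F5.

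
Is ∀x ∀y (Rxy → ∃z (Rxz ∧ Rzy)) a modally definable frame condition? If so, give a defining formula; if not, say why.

This is a Sahlqvist condition; the C4 axiom □□p → □p defines it.
Suppose □□p→□p is valid. Take Rxy and set V(p)={w : xR²w}. Then □□p at x, so □p at x, so p at y, i.e. ∃z(Rxz∧Rzy).

Yes, by □□p → □p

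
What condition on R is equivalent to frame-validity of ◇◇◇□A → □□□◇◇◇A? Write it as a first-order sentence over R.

This is a Sahlqvist (Geach-type) schema ◇^3□^1A → □^3◇^3A.
Minimal-valuation argument: fix x; take any y with xR^3y and any z with xR^3z. Set V(A) to the set of worlds R-reachable from y in exactly 1 step. Then □^1A holds at y, so the antecedent holds at x; validity forces ◇^3A at z, giving a w with zR^3w and yR^1w.
First-order correspondent: ∀x ∀y ∀z ((xR³y ∧ xR³z) → ∃w (yRw ∧ zR³w)).

∀x ∀y ∀z ((xR³y ∧ xR³z) → ∃w (yRw ∧ zR³w))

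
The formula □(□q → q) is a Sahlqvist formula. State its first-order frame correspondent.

Suppose □(□q→q) is valid. Take Rxy and set V(q)={w : Ryw}. Then at y, □q holds; since □(□q→q) at x, □q→q at y, so q at y, i.e. Ryy.

shift-reflexivity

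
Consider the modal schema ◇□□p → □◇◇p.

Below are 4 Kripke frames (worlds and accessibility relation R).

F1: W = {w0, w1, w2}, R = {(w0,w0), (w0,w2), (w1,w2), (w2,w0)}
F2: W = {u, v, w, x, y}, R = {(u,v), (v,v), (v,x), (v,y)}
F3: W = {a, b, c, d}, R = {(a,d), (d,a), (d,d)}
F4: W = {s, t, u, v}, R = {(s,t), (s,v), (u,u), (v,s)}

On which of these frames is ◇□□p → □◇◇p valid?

This is the axiom for a generalized confluence (Geach) condition; its first-order frame correspondent is ∀x ∀y ∀z ((xRy ∧ xRz) → ∃w (yR²w ∧ zR²w)).
F1: satisfies the condition.
F2: fails — vRv, vRx but no t with vR²t and xR²t.
F3: satisfies the condition.
F4: fails — sRt, sRt but no w with tR²w and tR²w.
Valid on: F1, F3.

F1, F3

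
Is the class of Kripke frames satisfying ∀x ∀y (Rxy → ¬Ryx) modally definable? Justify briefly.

Any modally definable frame class is closed under surjective bounded morphisms.
The 5-cycle (worlds s,t,u,v,w with s→t→u→v→w→s) is asymmetric. Mapping every world to a single reflexive point • is a surjective bounded morphism, and the reflexive point is not asymmetric (R•• but asymmetry requires ¬R••).
Hence asymmetry is not modally definable.

Not modally definable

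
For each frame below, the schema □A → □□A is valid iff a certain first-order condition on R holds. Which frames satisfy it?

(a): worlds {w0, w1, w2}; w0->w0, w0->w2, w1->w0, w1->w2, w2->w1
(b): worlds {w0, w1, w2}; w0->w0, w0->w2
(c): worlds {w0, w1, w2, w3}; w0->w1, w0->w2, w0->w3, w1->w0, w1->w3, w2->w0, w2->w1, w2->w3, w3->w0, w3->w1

(b)

Frame correspondent (Sahlqvist): ∀x ∀y ∀z (Rxy ∧ Ryz → Rxz) — i.e. transitivity.
(a): fails — Rw1w2 and Rw2w1 but not Rw1w1.
(b): condition met.
(c): fails — Rw1w0 and Rw0w1 but not Rw1w1.
Valid on: (b).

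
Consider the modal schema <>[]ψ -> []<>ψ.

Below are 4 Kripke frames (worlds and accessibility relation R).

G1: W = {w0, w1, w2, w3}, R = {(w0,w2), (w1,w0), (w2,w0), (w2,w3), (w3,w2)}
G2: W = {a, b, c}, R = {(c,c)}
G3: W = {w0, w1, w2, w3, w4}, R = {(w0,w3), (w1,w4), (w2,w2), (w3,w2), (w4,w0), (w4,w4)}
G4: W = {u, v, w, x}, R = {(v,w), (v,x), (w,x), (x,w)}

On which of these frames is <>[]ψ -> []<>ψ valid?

G1, G2

Frame correspondent (Sahlqvist): forall x forall y forall z (Rxy & Rxz -> exists w (Ryw & Rzw)) — i.e. convergence.
G1: ✓.
G2: ✓.
G3: fails — Rw4w4 and Rw4w0 but w4 and w0 have no common successor.
G4: fails — Rvx and Rvw but x and w have no common successor.
Valid on: G1, G2.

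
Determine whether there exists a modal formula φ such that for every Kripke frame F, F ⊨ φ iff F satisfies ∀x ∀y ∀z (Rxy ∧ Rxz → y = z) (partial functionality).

This is a Sahlqvist condition; the CD axiom ◇q → □q defines it.
Suppose ◇q→□q is valid. Take Rxy, Rxz and set V(q)={y}. Then ◇q at x, so □q at x, so q at z, i.e. z=y.

Yes — defined by ◇q → □q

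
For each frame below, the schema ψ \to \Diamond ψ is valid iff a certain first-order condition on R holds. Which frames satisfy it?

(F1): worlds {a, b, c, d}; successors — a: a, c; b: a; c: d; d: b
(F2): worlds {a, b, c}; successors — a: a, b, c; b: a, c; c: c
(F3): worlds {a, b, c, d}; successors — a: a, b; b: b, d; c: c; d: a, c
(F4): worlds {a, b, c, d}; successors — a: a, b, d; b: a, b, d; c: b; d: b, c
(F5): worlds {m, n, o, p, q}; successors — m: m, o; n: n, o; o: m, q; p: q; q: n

none

This is the axiom for reflexivity; its first-order frame correspondent is \forall x Rxx.
(F1): fails — world b does not see itself.
(F2): fails — world b does not see itself.
(F3): fails — world d does not see itself.
(F4): fails — world c does not see itself.
(F5): fails — world o does not see itself.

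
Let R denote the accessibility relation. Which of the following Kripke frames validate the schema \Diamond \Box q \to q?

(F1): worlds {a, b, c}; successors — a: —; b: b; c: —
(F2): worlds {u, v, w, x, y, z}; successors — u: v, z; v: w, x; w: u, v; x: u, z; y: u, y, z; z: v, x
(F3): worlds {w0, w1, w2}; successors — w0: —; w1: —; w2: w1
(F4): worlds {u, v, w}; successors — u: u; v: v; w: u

Frame correspondent (Sahlqvist): \forall x \forall y (Rxy \to Ryx) — i.e. symmetry.
(F1): holds.
(F2): fails — Ruv but not Rvu.
(F3): fails — Rw2w1 but not Rw1w2.
(F4): fails — Rwu but not Ruw.
Valid on: (F1).

(F1)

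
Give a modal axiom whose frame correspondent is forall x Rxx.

A defining formula is □p → p (the T axiom).
Suppose □p→p is valid. At any x set V(p)={w : Rxw}. Then □p holds at x, so p holds at x, i.e. Rxx.

□p → p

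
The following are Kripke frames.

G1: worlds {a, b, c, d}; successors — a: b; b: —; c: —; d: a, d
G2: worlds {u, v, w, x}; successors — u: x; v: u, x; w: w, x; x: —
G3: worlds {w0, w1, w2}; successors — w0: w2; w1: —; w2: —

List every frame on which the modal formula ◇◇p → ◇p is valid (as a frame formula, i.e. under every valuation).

This is the axiom for transitivity; its first-order frame correspondent is ∀x ∀y ∀z (Rxy ∧ Ryz → Rxz).
G1: fails — Rda and Rab but not Rdb.
G2: condition met.
G3: condition met.
Valid on: G2, G3.

G2, G3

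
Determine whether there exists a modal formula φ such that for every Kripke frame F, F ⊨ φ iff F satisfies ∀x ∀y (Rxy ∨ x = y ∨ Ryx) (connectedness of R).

No

Modal frame validity is preserved under disjoint unions.
Take 3 disjoint single-world reflexive frames: each is trivially connected, but their disjoint union has 3 worlds with no edge between distinct components, so it is not connected.
So no modal formula (or set of formulas) defines exactly the connected frames.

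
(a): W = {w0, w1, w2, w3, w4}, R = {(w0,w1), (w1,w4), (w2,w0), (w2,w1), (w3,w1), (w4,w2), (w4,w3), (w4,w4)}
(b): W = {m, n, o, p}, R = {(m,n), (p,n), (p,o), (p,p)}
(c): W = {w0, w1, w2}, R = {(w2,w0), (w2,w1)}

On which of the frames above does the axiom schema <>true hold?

(a)

Frame correspondent (Sahlqvist): forall x exists y Rxy — i.e. seriality.
(a): satisfies the condition.
(b): fails — world n has no successor.
(c): fails — world w0 has no successor.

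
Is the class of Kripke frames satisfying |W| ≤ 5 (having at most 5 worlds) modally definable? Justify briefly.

No — not modally definable

Any modally definable frame class is closed under disjoint unions.
Any modal formula valid on each of 6 disjoint one-world frames is valid on their disjoint union (validity is preserved under disjoint unions). Each one-world frame has |W|=1≤5, but the union has |W|=6.
So the class is not modally definable.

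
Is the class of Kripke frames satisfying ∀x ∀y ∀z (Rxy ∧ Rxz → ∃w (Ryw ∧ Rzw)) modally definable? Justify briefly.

Yes: it is convergence, defined by the .2 schema ◇□p → □◇p.

Definable; ◇□p → □◇p defines it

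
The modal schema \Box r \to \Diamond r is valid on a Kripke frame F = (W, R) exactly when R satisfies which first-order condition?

Seriality

Suppose □r→◇r is valid. At any x set V(r)=W. Then □r at x, so ◇r at x, so x has a successor.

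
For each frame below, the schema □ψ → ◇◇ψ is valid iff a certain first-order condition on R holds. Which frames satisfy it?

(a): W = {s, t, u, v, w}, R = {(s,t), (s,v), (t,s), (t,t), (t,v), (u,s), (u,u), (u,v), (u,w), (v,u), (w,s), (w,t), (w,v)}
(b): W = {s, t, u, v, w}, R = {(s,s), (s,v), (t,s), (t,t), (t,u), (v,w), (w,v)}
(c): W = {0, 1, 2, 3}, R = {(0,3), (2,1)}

This is the axiom for a generalized confluence (Geach) condition; its first-order frame correspondent is ∀x ∃w (xRw ∧ xR²w).
(a): satisfies the condition.
(b): fails — at u but no w* with uRw* and uR²w*.
(c): fails — at 0 but no w with 0Rw and 0R²w.
Valid on: (a).

(a)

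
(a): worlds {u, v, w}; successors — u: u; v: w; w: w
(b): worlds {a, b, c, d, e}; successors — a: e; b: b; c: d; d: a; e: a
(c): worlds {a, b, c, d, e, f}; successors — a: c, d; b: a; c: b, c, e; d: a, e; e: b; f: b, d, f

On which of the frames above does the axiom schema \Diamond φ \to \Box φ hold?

(a), (b)

The schema corresponds to partial functionality: \forall x \forall y \forall z (Rxy \wedge Rxz \to y = z).
(a): condition met.
(b): condition met.
(c): fails — a sees both c and d.
Valid on: (a), (b).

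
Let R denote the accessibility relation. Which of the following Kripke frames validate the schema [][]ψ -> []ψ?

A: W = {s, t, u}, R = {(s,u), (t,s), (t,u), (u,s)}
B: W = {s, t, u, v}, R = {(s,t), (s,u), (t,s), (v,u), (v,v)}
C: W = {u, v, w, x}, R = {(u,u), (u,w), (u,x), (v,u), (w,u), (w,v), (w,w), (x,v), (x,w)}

C

Frame correspondent (Sahlqvist): forall x forall y (Rxy -> exists z (Rxz & Rzy)) — i.e. density.
A: fails — Rsu but no z with Rsz and Rzu.
B: fails — Rts but no z with Rtz and Rzs.
C: ✓.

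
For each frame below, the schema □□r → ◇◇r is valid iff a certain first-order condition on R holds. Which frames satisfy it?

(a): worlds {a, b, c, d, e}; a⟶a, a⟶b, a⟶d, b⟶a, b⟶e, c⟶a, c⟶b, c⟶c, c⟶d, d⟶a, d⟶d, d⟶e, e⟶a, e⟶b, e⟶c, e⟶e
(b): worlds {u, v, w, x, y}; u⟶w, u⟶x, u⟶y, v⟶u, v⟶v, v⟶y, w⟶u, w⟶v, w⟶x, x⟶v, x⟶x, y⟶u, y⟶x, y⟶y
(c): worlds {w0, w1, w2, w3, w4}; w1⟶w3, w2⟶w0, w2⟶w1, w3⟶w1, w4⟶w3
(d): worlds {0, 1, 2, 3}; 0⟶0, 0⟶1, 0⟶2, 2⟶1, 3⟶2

This is the axiom for a generalized confluence (Geach) condition; its first-order frame correspondent is ∀x ∃w (xR²w ∧ xR²w).
(a): satisfies the condition.
(b): satisfies the condition.
(c): fails — at w0 but no w with w0R²w and w0R²w.
(d): fails — at 1 but no w with 1R²w and 1R²w.
Valid on: (a), (b).

(a), (b)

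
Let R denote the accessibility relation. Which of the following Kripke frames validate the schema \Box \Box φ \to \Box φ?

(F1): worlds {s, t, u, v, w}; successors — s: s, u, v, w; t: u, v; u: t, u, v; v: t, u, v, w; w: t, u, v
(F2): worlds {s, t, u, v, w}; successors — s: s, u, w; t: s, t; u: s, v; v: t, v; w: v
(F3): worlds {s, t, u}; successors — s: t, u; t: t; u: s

(F1), (F2)

Frame correspondent (Sahlqvist): \forall x \forall y (Rxy \to \exists z (Rxz \wedge Rzy)) — i.e. density.
(F1): condition met.
(F2): condition met.
(F3): fails — Rsu but no z with Rsz and Rzu.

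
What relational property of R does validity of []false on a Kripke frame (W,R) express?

emptiness of R

□⊥ is valid iff no world has any successor (otherwise □⊥ fails at any world with one).
The converse is a direct semantic check.
So the correspondent is emptiness of R.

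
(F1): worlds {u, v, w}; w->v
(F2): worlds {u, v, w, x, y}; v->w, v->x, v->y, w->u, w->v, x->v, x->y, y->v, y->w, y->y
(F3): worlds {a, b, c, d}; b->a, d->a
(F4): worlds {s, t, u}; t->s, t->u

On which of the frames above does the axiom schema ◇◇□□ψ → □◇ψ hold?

(F1), (F3), (F4)

This is the axiom for a generalized confluence (Geach) condition; its first-order frame correspondent is ∀x ∀y ∀z ((xR²y ∧ xRz) → ∃w (yR²w ∧ zRw)).
(F1): condition met.
(F2): fails — vR²u, vRw but no t with uR²t and wRt.
(F3): condition met.
(F4): condition met.
Valid on: (F1), (F3), (F4).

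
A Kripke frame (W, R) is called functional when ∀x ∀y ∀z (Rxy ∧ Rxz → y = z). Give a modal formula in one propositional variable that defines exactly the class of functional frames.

◇s → □s

The condition is partial functionality. The CD schema ◇s → □s defines it.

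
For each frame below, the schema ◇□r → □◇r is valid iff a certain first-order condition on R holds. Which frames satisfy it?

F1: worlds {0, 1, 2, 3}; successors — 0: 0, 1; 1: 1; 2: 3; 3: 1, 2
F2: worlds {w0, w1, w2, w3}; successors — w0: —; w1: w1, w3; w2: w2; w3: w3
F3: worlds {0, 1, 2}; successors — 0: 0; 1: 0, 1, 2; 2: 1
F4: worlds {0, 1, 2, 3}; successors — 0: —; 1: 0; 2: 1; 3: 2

Frame correspondent (Sahlqvist): ∀x ∀y ∀z (Rxy ∧ Rxz → ∃w (Ryw ∧ Rzw)) — i.e. convergence.
F1: fails — R32 and R31 but 2 and 1 have no common successor.
F2: satisfies the condition.
F3: fails — R10 and R12 but 0 and 2 have no common successor.
F4: fails — R10 and R10 but 0 and 0 have no common successor.
Valid on: F2.

F2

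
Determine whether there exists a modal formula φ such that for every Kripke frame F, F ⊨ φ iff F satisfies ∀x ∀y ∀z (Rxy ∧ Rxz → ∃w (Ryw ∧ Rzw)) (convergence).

Yes: it is convergence, defined by the .2 schema ◇□r → □◇r.
Suppose ◇□r→□◇r is valid. Take Rxy, Rxz and set V(r)={w : Ryw}. Then □r at y so ◇□r at x, so □◇r at x, so ◇r at z, giving w with Rzw and Ryw.

Yes, by ◇□r → □◇r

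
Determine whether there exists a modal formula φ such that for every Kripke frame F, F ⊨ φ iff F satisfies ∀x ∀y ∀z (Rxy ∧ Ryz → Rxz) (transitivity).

Definable; □r → □□r defines it

Yes: it is transitivity, defined by the 4 schema □r → □□r.
Suppose □r→□□r is valid. Take Rxy, Ryz and set V(r)={w : Rxw}. Then □r at x, so □□r at x, so □r at y, so r at z, i.e. Rxz.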